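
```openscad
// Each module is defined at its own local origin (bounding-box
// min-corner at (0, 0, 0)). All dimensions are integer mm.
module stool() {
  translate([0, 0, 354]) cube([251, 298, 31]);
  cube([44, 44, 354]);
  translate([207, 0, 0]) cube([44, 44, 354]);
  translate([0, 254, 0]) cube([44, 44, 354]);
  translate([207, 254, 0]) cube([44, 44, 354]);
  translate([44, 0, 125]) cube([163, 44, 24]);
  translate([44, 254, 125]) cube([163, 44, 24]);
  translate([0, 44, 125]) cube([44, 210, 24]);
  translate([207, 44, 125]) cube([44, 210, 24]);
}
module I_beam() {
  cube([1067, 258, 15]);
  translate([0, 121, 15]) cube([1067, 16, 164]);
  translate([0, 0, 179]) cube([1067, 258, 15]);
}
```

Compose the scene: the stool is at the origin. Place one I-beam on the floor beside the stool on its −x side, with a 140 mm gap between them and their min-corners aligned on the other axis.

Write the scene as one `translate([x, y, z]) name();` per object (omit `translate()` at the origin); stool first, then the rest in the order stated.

stool();
translate([-1207, 0, 0]) I_beam();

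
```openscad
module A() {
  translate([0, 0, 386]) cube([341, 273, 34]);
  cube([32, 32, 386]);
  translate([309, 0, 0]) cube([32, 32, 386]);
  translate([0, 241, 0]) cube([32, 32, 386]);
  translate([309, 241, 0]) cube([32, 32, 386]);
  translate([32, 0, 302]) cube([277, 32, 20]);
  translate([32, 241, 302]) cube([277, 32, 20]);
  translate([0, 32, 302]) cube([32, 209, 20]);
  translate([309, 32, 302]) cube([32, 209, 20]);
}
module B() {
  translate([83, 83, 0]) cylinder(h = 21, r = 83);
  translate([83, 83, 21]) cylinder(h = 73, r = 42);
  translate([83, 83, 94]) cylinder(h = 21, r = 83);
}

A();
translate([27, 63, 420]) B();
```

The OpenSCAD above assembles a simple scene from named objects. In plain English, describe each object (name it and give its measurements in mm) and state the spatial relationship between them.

A is a four-legged stool. The seat is a 341×273×34 mm slab whose top surface is at z = 420 mm; four square legs, each 32×32 mm in cross-section, run from the floor (z = 0) to the underside of the seat, each flush with a corner of the seat. Four stretchers, 32 mm wide and 20 mm tall, connect adjacent legs with their undersides at z = 302 mm, each running between the inner faces of the legs it joins and aligned with the legs' outer faces on the other axis.

B is a spool: two coaxial disc flanges of radius 83 mm and thickness 21 mm, joined by a core cylinder of radius 42 mm and height 73 mm. The lower flange rests on z = 0 and the three cylinders share a vertical axis.

The spool is on top of the stool.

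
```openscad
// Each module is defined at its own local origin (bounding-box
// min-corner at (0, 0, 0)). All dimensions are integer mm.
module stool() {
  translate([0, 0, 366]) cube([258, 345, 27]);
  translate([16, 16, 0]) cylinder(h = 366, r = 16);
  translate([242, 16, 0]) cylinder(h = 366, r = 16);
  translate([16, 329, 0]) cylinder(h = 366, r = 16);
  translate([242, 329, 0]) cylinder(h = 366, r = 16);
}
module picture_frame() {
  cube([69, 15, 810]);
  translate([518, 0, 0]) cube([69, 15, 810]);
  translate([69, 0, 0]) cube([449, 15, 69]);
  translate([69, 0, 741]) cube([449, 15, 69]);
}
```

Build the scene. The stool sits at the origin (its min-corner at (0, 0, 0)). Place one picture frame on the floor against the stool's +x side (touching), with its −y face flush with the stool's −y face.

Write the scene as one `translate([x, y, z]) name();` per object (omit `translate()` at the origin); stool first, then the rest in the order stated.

stool();
translate([258, 0, 0]) picture_frame();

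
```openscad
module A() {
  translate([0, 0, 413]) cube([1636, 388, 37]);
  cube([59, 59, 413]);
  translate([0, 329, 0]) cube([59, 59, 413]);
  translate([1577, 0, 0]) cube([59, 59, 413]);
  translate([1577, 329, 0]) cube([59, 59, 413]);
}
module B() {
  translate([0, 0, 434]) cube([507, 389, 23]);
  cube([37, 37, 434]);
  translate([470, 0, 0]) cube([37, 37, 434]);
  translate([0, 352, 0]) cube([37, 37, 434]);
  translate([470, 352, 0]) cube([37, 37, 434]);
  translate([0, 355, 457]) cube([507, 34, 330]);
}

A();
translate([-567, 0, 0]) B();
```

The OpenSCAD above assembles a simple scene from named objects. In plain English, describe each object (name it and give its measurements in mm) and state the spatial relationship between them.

A is a long wooden bench with a 1636 mm (x) × 388 mm (y) seat, 37 mm thick, its top surface 450 mm above the floor. Four 59 mm square legs at the seat corners, flush with the edges, run from z = 0 to the seat underside.

B is a chair: 507×389 mm seat, 23 mm thick, top at z = 457 mm, on four 37 mm square corner legs flush with the seat edges. A 34 mm thick backrest slab spans the full seat width, extending 330 mm above the seat top, its back face flush with the seat's +y edge.

The chair is on the floor beside the bench on its −x side.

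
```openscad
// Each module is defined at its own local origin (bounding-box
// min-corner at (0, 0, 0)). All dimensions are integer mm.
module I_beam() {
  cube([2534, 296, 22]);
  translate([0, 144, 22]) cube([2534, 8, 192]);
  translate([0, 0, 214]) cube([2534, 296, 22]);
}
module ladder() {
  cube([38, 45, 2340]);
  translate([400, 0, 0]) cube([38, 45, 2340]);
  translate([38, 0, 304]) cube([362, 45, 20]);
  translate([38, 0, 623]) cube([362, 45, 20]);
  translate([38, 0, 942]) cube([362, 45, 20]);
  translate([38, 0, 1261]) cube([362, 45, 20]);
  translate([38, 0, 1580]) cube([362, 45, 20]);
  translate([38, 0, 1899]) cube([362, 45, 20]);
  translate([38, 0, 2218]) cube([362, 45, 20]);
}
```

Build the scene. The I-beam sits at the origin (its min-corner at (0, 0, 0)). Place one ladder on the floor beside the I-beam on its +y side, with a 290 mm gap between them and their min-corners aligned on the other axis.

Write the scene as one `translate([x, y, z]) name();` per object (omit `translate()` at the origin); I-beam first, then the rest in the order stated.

I_beam();
translate([0, 586, 0]) ladder();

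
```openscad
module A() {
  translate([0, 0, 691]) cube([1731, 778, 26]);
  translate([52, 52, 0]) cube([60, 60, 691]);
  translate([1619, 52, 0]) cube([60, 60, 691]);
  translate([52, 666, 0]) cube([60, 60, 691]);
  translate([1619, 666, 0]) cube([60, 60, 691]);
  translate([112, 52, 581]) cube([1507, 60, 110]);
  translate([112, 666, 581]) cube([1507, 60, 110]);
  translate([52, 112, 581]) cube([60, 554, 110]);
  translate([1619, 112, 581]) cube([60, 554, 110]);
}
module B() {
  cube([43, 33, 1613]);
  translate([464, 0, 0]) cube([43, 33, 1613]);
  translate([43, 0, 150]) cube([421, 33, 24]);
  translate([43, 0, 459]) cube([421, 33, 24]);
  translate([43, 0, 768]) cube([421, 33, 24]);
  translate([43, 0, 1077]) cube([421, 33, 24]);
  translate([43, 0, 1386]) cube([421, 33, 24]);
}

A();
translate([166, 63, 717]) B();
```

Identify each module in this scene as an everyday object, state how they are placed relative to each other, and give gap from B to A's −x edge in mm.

The ladder's min-x is at 166; the table's min-x is 0; gap = 166 mm.

A is a table. B is a ladder. The ladder is on top of the table. The gap from the ladder to the table's −x edge is 166 mm.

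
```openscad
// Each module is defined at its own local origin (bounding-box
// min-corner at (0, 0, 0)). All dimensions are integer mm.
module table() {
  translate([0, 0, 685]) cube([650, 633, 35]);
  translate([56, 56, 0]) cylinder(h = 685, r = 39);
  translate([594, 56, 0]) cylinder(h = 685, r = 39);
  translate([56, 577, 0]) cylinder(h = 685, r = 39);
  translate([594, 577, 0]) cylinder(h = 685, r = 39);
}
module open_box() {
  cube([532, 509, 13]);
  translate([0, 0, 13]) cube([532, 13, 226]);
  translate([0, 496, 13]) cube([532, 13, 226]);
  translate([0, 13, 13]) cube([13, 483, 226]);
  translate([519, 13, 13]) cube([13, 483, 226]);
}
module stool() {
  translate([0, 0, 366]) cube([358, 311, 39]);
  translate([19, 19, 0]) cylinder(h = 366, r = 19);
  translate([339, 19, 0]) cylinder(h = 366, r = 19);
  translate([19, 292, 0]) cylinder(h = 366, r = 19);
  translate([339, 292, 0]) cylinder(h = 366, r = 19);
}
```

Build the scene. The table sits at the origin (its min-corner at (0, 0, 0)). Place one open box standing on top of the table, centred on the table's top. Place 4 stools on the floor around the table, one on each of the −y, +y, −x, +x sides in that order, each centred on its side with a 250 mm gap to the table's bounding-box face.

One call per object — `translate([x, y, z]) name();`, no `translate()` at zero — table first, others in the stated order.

table();
translate([59, 62, 720]) open_box();
translate([146, -561, 0]) stool();
translate([146, 883, 0]) stool();
translate([-608, 161, 0]) stool();
translate([900, 161, 0]) stool();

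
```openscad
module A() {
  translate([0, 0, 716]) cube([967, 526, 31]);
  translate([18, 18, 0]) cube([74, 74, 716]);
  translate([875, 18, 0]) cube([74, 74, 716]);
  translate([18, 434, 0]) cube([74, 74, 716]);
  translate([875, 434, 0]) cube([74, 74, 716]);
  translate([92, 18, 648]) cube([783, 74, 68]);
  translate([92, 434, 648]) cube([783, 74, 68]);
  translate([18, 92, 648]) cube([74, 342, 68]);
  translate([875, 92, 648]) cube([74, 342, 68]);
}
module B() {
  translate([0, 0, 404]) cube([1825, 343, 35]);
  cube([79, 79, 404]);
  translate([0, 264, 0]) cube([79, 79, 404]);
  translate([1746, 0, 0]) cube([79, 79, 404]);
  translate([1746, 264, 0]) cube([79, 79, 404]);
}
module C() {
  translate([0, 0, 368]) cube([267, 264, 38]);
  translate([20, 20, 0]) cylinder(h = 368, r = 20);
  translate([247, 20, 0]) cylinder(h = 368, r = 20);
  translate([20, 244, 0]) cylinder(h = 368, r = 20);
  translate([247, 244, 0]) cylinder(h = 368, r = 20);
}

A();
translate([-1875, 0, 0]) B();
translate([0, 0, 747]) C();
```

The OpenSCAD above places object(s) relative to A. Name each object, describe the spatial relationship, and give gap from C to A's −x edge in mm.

A is a table. B is a bench. C is a stool. The bench is on the floor beside the table on its −x side. The stool is on top of the table. The gap from the stool to the table's −x edge is 0 mm.

The stool's min-x is at 0; the table's min-x is 0; gap = 0 mm.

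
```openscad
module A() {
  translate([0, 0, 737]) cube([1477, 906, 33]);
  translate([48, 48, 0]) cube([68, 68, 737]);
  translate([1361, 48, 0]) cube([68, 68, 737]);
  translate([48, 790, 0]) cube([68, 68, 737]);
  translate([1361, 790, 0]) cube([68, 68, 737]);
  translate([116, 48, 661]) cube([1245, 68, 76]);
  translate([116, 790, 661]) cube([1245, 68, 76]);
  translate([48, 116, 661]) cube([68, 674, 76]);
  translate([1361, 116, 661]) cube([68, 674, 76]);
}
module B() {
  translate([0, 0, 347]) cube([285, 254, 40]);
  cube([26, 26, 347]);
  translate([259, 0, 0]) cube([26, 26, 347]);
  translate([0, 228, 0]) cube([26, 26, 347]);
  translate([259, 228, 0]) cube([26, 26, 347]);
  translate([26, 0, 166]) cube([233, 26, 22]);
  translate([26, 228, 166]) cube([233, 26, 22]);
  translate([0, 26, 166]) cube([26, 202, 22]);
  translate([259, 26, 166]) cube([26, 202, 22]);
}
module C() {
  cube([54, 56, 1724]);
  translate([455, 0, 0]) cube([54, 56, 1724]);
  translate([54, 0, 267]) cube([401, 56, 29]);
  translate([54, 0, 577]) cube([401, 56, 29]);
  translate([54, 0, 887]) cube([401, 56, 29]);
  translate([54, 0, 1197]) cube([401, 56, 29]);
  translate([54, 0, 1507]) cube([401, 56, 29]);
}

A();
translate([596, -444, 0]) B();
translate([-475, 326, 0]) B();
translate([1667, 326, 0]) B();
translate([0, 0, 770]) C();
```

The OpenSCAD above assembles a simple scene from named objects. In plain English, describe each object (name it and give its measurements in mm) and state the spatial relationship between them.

A is a table with a 1477×906 mm rectangular top, 33 mm thick, top surface at z = 770 mm, supported by four 68×68 mm square legs, each inset 48 mm from the nearest pair of top edges, running from the floor. Four apron rails, 68 mm thick and 76 mm tall, run between adjacent legs with their top edges flush with the underside of the top and their outer faces flush with the legs' outer faces.

B is a four-legged stool. The seat is 285×254 mm, 40 mm thick, top at z = 387 mm. It stands on four square legs, each 26×26 mm in cross-section, from z = 0 to the seat underside, each flush with a corner of the seat. Four stretchers, 26 mm wide and 22 mm tall, connect adjacent legs with their undersides at z = 166 mm, each running between the inner faces of the legs it joins and aligned with the legs' outer faces on the other axis.

C is a straight ladder. Two 54×56 mm vertical rails, 1724 mm tall, stand 509 mm apart (outside-to-outside) with their front faces coplanar on the −y side. 5 rungs, each 56 mm deep and 29 mm tall, span between the inner faces of the rails, front faces flush with the rails. The lowest rung's underside is at z = 267 mm and rungs are spaced 310 mm apart (underside to underside).

Three stools sit around the table at the −y, −x, +x sides. The ladder is on top of the table.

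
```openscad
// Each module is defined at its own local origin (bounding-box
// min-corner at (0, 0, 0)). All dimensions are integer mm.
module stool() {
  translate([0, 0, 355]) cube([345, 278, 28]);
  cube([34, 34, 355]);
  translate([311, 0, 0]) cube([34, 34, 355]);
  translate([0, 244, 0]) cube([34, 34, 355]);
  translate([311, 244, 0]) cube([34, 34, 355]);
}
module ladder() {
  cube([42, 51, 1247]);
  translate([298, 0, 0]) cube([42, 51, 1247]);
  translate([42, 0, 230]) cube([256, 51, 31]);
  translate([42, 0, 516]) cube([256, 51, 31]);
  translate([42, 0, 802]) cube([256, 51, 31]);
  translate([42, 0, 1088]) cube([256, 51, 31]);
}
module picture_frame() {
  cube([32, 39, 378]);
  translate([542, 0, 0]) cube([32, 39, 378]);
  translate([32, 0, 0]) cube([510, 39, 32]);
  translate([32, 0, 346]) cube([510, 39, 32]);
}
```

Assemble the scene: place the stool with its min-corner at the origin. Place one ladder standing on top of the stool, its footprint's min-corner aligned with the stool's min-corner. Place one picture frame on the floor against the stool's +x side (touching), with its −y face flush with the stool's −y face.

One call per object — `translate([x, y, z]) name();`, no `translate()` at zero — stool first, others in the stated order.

stool();
translate([0, 0, 383]) ladder();
translate([345, 0, 0]) picture_frame();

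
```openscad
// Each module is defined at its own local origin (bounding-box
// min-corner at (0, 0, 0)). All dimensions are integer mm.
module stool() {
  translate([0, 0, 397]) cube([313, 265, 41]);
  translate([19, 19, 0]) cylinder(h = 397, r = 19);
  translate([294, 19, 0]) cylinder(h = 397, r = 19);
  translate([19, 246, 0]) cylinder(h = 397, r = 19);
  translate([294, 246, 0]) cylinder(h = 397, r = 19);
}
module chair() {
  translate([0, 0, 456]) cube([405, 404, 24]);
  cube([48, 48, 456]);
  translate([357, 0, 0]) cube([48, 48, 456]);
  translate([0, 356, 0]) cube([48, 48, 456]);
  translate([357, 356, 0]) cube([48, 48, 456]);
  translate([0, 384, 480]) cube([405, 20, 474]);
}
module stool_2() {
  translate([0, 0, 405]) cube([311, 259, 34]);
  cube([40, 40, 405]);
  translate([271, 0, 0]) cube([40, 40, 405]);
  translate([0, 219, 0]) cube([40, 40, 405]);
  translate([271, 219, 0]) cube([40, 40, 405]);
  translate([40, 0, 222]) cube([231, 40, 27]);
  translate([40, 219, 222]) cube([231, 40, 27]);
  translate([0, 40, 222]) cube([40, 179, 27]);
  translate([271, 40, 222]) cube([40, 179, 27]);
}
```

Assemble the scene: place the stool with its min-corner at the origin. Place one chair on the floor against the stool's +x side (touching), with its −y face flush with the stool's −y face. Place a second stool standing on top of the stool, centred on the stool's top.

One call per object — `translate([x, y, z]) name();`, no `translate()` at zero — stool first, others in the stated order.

stool();
translate([313, 0, 0]) chair();
translate([1, 3, 438]) stool_2();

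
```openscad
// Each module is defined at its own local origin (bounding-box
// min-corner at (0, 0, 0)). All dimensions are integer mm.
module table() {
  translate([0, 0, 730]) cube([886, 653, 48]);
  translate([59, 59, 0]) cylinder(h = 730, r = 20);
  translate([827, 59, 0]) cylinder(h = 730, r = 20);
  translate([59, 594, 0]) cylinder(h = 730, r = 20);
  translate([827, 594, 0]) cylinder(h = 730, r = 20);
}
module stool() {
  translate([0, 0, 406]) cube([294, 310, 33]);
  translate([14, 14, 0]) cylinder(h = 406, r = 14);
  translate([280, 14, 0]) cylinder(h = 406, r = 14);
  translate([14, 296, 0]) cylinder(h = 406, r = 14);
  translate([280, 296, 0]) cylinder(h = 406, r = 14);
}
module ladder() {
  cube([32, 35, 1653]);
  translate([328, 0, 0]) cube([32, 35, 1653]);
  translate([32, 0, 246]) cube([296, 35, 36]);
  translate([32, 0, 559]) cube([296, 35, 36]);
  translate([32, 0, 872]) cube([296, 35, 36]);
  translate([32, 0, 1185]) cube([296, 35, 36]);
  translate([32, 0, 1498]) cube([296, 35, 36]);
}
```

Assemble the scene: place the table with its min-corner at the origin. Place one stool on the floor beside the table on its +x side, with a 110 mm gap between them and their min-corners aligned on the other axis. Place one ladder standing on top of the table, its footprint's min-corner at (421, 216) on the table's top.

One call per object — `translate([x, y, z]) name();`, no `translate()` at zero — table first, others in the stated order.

table();
translate([996, 0, 0]) stool();
translate([421, 216, 778]) ladder();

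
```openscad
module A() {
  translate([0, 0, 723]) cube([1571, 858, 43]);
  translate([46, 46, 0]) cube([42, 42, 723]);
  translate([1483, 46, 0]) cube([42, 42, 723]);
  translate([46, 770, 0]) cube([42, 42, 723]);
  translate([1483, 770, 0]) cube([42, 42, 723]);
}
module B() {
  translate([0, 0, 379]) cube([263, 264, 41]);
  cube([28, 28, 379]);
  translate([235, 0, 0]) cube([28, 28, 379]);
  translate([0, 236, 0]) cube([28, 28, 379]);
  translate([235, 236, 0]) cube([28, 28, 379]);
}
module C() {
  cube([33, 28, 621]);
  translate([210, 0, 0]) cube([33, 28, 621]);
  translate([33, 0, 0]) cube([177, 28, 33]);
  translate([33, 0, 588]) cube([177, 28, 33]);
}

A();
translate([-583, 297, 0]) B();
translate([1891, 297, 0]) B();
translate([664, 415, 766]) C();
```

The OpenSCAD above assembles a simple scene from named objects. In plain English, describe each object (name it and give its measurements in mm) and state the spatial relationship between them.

A is a table with a 1571×858 mm rectangular top, 43 mm thick, top surface at z = 766 mm, supported by four 42×42 mm square legs, each inset 46 mm from the nearest pair of top edges, running from the floor.

B is a four-legged stool. The seat is a 263×264×41 mm slab whose top surface is at z = 420 mm; four square legs, each 28×28 mm in cross-section, run from the floor (z = 0) to the underside of the seat, each flush with a corner of the seat.

C is a picture frame with a 177×555 mm rectangular opening (x by z) and a uniform 33 mm border on every side. Frame depth is 28 mm along y. It is built from two vertical stiles running the full outside height and two horizontal rails spanning the gap between the stiles.

Two stools sit around the table at the −x, +x sides. The picture frame is on top of the table, centred.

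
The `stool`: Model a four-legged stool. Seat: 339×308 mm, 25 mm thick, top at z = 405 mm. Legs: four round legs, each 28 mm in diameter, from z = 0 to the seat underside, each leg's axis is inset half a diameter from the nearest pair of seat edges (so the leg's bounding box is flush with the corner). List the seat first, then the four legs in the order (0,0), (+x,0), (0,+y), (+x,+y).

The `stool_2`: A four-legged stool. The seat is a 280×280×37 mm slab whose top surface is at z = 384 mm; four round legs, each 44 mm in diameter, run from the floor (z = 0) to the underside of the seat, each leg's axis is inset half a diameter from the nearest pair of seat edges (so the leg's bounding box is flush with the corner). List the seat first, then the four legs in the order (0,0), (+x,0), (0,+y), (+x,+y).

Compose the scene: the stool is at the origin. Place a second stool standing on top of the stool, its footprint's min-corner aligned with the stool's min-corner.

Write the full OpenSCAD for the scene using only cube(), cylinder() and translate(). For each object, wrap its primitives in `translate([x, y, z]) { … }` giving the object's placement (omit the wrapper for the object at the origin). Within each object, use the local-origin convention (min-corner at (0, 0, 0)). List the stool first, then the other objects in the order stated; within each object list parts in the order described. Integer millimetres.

translate([0, 0, 380]) cube([339, 308, 25]);
translate([14, 14, 0]) cylinder(h = 380, r = 14);
translate([325, 14, 0]) cylinder(h = 380, r = 14);
translate([14, 294, 0]) cylinder(h = 380, r = 14);
translate([325, 294, 0]) cylinder(h = 380, r = 14);
translate([0, 0, 405]) {
  translate([0, 0, 347]) cube([280, 280, 37]);
  translate([22, 22, 0]) cylinder(h = 347, r = 22);
  translate([258, 22, 0]) cylinder(h = 347, r = 22);
  translate([22, 258, 0]) cylinder(h = 347, r = 22);
  translate([258, 258, 0]) cylinder(h = 347, r = 22);
}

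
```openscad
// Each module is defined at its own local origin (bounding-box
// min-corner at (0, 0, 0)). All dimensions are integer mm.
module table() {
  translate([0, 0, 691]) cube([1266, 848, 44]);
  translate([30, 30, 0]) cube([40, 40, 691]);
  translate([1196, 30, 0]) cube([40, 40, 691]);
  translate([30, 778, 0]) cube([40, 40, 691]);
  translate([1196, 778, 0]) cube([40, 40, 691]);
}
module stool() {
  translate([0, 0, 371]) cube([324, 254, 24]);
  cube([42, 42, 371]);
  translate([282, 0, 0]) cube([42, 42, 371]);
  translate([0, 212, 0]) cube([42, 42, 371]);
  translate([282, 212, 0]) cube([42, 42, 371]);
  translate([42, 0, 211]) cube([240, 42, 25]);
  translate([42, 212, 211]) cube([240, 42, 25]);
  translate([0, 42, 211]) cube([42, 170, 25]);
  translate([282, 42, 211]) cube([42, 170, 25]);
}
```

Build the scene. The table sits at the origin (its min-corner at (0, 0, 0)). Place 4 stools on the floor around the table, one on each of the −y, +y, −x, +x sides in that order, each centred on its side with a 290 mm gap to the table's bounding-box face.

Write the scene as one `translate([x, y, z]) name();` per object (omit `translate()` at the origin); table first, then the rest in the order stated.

table();
translate([471, -544, 0]) stool();
translate([471, 1138, 0]) stool();
translate([-614, 297, 0]) stool();
translate([1556, 297, 0]) stool();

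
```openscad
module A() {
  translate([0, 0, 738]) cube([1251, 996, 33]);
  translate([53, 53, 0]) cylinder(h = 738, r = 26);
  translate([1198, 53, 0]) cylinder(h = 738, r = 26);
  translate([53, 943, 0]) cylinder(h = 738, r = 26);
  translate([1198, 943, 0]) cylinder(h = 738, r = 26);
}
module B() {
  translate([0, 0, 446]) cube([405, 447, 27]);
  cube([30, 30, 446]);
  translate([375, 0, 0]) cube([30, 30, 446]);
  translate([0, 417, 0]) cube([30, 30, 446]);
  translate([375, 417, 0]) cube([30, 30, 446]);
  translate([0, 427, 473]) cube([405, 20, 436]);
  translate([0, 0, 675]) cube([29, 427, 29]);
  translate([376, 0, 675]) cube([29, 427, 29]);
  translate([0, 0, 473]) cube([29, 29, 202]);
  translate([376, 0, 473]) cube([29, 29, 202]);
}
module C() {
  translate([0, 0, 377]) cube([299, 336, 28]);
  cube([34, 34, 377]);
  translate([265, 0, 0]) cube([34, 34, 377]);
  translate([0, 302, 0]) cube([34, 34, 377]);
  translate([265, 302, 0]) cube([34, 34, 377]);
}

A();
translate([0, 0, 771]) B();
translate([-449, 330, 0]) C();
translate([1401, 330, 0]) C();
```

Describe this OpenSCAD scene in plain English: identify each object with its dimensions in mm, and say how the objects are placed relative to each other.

A is a rectangular dining table. The top is 1251×996×33 mm with its upper surface at z = 771 mm. It stands on four round legs of 52 mm diameter, each leg's bounding box inset 27 mm from the nearest pair of top edges, running from the floor to the underside of the top.

B is a chair. The seat is a 405×447×27 mm slab with its top at z = 473 mm, on four 30×30 mm corner legs (flush with the seat edges, standing on z = 0). A flat backrest 20 mm thick, 436 mm tall, spans the full seat width and rises from the seat top along its +y edge, rear face flush with the rear of the seat. Two armrests of 29×29 mm section run along each side from the seat's front edge to the front of the backrest, top faces 231 mm above the seat top and outer faces flush with the seat's x-edges; a 29×29 mm post under the front of each armrest stands on the seat at the front corner.

C is a simple wooden stool: a rectangular seat 299 mm (x) by 336 mm (y), 28 mm thick, top face at z = 405 mm, on four square legs, each 34×34 mm in cross-section. The legs rest on z = 0, each flush with a corner of the seat.

The chair is on top of the table. Two stools sit around the table at the −x, +x sides.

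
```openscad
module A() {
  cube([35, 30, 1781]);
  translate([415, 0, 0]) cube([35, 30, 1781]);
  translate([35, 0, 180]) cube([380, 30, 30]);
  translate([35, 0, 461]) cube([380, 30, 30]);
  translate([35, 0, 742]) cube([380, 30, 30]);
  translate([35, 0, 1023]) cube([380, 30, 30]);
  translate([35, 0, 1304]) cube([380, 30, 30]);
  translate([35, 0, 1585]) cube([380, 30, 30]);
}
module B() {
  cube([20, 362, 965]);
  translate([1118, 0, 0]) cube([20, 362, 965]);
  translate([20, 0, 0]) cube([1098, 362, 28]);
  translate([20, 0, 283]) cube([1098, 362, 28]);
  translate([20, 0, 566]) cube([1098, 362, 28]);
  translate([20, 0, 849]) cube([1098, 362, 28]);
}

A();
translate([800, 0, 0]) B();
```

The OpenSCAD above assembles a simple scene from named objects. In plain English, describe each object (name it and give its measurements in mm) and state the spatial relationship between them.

A is a straight ladder. Two 35×30 mm vertical rails, 1781 mm tall, stand 450 mm apart (outside-to-outside) with their front faces coplanar on the −y side. 6 rungs, each 30 mm deep and 30 mm tall, span between the inner faces of the rails, front faces flush with the rails. The lowest rung's underside is at z = 180 mm and rungs are spaced 281 mm apart (underside to underside).

B is an open bookshelf. Two side panels, each 20 mm thick, 362 mm deep and 965 mm tall, stand 1138 mm apart (outside-to-outside). Between them sit 4 shelves, each 28 mm thick and 362 mm deep, spanning the full gap between the sides. The bottom shelf rests on the floor (its underside at z = 0) and the clear gap between one shelf's top and the next shelf's underside is 255 mm.

The bookshelf is on the floor beside the ladder on its +x side.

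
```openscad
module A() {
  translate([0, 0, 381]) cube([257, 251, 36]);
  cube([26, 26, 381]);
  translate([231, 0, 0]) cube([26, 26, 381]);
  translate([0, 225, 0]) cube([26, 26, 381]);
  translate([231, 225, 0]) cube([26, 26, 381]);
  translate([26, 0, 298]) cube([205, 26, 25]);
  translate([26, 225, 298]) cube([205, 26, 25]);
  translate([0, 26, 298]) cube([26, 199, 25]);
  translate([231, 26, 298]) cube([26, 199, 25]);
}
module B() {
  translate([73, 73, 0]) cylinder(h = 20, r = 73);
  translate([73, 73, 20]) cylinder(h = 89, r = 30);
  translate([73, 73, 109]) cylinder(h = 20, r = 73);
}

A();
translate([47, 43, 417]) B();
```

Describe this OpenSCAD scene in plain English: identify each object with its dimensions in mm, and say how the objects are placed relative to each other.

A is a four-legged stool. The seat is a 257×251×36 mm slab whose top surface is at z = 417 mm; four square legs, each 26×26 mm in cross-section, run from the floor (z = 0) to the underside of the seat, each flush with a corner of the seat. Four stretchers, 26 mm wide and 25 mm tall, connect adjacent legs with their undersides at z = 298 mm, each running between the inner faces of the legs it joins and aligned with the legs' outer faces on the other axis.

B is a spool: two coaxial disc flanges of radius 73 mm and thickness 20 mm, joined by a core cylinder of radius 30 mm and height 89 mm. The lower flange rests on z = 0 and the three cylinders share a vertical axis.

The spool is on top of the stool.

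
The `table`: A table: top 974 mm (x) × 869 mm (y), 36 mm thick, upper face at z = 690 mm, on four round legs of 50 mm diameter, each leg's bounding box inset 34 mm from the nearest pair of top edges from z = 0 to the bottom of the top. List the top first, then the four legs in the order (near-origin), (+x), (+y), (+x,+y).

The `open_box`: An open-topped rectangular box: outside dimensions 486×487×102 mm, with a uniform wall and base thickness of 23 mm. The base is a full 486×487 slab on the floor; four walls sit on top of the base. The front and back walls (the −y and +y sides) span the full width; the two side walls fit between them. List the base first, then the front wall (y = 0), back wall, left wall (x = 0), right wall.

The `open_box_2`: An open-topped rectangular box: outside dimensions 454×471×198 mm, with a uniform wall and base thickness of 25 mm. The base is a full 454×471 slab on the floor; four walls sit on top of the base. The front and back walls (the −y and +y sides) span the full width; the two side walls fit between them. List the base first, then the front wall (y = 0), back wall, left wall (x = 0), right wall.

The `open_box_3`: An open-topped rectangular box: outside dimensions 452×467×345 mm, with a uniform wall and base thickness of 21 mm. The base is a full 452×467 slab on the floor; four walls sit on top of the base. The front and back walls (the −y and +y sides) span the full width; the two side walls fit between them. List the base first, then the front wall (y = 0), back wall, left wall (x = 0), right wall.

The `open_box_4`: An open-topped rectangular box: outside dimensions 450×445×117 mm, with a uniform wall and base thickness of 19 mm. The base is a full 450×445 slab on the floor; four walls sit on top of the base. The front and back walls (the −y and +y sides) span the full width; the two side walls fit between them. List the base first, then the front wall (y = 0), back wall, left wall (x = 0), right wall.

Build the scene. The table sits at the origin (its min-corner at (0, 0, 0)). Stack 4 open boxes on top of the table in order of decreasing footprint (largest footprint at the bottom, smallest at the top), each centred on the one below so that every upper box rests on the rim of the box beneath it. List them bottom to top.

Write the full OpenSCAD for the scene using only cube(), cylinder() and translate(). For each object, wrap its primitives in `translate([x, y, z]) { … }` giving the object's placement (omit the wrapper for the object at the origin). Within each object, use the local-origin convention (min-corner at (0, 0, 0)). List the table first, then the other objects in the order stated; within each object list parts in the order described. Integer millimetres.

translate([0, 0, 654]) cube([974, 869, 36]);
translate([59, 59, 0]) cylinder(h = 654, r = 25);
translate([915, 59, 0]) cylinder(h = 654, r = 25);
translate([59, 810, 0]) cylinder(h = 654, r = 25);
translate([915, 810, 0]) cylinder(h = 654, r = 25);
translate([244, 191, 690]) {
  cube([486, 487, 23]);
  translate([0, 0, 23]) cube([486, 23, 79]);
  translate([0, 464, 23]) cube([486, 23, 79]);
  translate([0, 23, 23]) cube([23, 441, 79]);
  translate([463, 23, 23]) cube([23, 441, 79]);
}
translate([260, 199, 792]) {
  cube([454, 471, 25]);
  translate([0, 0, 25]) cube([454, 25, 173]);
  translate([0, 446, 25]) cube([454, 25, 173]);
  translate([0, 25, 25]) cube([25, 421, 173]);
  translate([429, 25, 25]) cube([25, 421, 173]);
}
translate([261, 201, 990]) {
  cube([452, 467, 21]);
  translate([0, 0, 21]) cube([452, 21, 324]);
  translate([0, 446, 21]) cube([452, 21, 324]);
  translate([0, 21, 21]) cube([21, 425, 324]);
  translate([431, 21, 21]) cube([21, 425, 324]);
}
translate([262, 212, 1335]) {
  cube([450, 445, 19]);
  translate([0, 0, 19]) cube([450, 19, 98]);
  translate([0, 426, 19]) cube([450, 19, 98]);
  translate([0, 19, 19]) cube([19, 407, 98]);
  translate([431, 19, 19]) cube([19, 407, 98]);
}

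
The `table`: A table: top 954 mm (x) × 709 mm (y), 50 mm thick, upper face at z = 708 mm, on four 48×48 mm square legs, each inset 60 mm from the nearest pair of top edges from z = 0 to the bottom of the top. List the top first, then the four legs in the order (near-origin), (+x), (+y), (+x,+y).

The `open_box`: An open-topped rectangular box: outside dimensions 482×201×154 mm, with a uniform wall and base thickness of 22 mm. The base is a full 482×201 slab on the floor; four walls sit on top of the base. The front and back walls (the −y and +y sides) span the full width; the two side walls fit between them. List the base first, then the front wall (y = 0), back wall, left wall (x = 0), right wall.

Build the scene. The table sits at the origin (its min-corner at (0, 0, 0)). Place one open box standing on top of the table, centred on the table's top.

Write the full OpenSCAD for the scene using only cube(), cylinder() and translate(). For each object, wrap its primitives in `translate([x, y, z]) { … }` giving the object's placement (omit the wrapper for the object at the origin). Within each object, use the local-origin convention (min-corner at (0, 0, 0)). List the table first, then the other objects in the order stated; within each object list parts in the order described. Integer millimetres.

translate([0, 0, 658]) cube([954, 709, 50]);
translate([60, 60, 0]) cube([48, 48, 658]);
translate([846, 60, 0]) cube([48, 48, 658]);
translate([60, 601, 0]) cube([48, 48, 658]);
translate([846, 601, 0]) cube([48, 48, 658]);
translate([236, 254, 708]) {
  cube([482, 201, 22]);
  translate([0, 0, 22]) cube([482, 22, 132]);
  translate([0, 179, 22]) cube([482, 22, 132]);
  translate([0, 22, 22]) cube([22, 157, 132]);
  translate([460, 22, 22]) cube([22, 157, 132]);
}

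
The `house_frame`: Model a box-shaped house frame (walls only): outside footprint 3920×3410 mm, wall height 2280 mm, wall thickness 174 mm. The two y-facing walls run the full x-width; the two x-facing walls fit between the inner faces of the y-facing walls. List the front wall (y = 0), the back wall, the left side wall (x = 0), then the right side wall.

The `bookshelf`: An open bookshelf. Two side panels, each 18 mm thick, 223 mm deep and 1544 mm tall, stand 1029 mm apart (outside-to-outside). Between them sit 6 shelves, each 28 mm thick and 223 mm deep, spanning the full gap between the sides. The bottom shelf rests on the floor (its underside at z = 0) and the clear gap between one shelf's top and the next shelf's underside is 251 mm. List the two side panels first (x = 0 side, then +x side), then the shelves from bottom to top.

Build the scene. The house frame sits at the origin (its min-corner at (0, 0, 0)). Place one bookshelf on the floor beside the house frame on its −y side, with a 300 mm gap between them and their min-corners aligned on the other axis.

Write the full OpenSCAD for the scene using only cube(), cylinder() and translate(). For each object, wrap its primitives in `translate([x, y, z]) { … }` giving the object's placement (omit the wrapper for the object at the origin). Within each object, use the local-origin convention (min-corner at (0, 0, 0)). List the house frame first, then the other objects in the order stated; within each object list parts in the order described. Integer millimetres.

cube([3920, 174, 2280]);
translate([0, 3236, 0]) cube([3920, 174, 2280]);
translate([0, 174, 0]) cube([174, 3062, 2280]);
translate([3746, 174, 0]) cube([174, 3062, 2280]);
translate([0, -523, 0]) {
  cube([18, 223, 1544]);
  translate([1011, 0, 0]) cube([18, 223, 1544]);
  translate([18, 0, 0]) cube([993, 223, 28]);
  translate([18, 0, 279]) cube([993, 223, 28]);
  translate([18, 0, 558]) cube([993, 223, 28]);
  translate([18, 0, 837]) cube([993, 223, 28]);
  translate([18, 0, 1116]) cube([993, 223, 28]);
  translate([18, 0, 1395]) cube([993, 223, 28]);
}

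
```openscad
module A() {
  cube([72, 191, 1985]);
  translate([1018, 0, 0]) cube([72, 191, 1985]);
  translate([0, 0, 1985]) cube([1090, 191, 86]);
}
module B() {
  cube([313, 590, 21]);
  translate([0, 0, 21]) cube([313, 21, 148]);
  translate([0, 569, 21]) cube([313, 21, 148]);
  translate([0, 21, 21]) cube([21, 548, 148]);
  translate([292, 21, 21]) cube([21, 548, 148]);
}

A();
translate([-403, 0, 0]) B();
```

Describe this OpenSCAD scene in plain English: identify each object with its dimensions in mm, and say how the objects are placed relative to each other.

A is a rectangular door frame: two vertical jambs of 72×191 mm section, 1985 mm tall, with a clear opening 946 mm wide between their inner faces. A header 86 mm tall and 191 mm deep lies on top of the jambs and spans the full outside width.

B is an open storage box with external size 313×590×169 mm and wall thickness 21 mm (the base is also 21 mm thick). The base covers the whole footprint; the four walls stand on the base, with the y-facing walls full-width and the x-facing walls fitting between their inner faces.

The open box is on the floor beside the door frame on its −x side.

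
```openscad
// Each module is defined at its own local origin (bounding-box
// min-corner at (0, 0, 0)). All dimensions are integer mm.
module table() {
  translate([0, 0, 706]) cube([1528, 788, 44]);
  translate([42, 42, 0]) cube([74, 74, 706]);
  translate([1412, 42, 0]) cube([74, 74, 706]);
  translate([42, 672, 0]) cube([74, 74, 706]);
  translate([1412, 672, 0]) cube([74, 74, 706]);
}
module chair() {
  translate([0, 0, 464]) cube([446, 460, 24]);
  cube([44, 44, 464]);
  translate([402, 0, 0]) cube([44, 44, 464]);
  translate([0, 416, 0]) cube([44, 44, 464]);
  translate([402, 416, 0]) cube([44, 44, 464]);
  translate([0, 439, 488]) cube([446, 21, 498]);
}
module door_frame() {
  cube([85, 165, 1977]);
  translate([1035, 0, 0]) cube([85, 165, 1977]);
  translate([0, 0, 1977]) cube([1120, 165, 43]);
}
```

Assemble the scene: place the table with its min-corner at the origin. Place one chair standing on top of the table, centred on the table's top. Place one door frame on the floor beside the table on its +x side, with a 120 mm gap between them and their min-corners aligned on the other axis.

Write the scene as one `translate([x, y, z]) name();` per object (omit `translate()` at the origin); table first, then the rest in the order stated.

table();
translate([541, 164, 750]) chair();
translate([1648, 0, 0]) door_frame();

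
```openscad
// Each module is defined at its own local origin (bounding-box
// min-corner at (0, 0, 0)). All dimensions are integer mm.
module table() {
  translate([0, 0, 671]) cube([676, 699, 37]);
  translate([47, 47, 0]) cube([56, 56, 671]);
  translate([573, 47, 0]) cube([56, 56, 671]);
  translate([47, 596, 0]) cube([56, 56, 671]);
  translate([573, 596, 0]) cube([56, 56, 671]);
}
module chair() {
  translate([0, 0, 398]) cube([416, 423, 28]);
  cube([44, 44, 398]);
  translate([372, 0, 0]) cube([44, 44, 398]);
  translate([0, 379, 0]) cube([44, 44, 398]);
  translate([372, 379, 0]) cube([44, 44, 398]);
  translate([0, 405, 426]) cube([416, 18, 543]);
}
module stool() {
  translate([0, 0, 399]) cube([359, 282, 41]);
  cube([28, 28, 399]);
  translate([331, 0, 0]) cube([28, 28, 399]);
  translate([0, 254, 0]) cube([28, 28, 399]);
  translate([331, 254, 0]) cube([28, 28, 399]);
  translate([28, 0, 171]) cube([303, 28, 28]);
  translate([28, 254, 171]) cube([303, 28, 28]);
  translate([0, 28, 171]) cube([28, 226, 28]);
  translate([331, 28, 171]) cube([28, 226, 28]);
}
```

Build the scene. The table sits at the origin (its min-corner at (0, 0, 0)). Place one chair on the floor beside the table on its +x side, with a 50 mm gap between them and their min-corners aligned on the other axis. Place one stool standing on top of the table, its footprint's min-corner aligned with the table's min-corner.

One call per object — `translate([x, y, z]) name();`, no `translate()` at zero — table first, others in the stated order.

table();
translate([726, 0, 0]) chair();
translate([0, 0, 708]) stool();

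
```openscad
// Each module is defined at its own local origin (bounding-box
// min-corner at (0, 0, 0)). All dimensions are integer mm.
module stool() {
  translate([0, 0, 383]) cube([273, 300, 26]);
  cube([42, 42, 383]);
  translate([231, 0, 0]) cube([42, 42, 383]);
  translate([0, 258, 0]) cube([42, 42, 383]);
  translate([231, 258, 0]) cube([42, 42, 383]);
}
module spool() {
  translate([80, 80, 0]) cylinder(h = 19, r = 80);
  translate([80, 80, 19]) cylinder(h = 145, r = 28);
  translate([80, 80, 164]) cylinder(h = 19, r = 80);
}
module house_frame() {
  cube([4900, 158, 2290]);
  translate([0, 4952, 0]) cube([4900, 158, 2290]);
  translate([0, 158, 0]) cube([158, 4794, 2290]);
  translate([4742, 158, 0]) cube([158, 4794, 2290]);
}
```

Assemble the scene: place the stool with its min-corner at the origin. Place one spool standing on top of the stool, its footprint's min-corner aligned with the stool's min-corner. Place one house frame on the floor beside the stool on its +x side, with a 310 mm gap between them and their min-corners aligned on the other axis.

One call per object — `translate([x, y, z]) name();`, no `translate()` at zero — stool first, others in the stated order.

stool();
translate([0, 0, 409]) spool();
translate([583, 0, 0]) house_frame();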